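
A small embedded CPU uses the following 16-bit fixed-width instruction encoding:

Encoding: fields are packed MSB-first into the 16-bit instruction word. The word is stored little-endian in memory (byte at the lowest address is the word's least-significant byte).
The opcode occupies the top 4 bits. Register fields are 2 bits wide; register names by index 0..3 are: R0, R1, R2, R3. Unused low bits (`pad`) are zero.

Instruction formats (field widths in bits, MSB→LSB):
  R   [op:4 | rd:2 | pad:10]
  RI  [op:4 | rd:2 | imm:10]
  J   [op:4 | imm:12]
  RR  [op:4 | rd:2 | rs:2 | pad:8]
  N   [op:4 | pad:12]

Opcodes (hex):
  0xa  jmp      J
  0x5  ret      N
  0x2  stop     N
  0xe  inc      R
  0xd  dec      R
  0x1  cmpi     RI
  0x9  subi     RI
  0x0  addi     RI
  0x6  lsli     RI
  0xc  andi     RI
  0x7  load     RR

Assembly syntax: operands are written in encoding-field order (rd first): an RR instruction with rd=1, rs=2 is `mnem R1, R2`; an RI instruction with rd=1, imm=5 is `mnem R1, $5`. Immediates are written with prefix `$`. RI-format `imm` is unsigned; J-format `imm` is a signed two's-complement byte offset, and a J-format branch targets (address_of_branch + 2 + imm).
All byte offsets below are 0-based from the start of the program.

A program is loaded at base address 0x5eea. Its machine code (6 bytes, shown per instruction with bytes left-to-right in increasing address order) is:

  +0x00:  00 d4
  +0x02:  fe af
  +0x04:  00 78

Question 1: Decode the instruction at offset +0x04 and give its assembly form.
load R2, R0

off 0x04: read 00 78 as little → 0x7800
  op=0x7800>>12=0x7 ⇒ load (RR)
  [11:10] rd=2 = R2
  [9:8] rs=0 = R0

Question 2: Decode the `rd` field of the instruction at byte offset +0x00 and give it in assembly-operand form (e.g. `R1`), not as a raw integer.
+0x00: 00 d4 ⇒ word 0xd400 (little)
  opcode bits[15:12]=0xd: dec/R
  rd: (w>>10)&0x3=0x1 → R1

R1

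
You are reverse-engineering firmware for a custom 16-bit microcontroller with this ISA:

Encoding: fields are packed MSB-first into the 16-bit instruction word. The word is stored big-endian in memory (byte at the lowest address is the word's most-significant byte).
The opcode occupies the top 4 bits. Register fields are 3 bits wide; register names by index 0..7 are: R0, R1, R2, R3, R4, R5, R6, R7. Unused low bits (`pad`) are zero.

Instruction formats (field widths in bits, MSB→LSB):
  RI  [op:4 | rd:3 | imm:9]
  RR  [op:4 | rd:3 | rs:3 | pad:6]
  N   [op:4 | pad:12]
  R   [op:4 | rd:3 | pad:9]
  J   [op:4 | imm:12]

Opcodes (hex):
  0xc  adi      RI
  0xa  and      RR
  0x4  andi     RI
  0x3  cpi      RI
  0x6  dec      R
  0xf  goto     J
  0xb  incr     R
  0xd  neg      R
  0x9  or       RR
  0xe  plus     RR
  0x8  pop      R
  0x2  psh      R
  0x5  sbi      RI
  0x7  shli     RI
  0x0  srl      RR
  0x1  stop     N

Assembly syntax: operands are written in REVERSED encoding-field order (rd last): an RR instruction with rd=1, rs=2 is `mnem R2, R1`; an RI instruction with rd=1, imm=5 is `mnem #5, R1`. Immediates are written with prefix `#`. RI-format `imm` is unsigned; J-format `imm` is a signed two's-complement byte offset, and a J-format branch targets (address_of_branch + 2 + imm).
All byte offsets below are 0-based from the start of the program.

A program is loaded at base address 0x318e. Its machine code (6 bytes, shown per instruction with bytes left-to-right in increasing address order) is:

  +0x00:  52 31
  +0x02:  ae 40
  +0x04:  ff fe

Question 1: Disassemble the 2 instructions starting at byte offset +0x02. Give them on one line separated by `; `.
[02] ae 40 → 0xae40
  top 4b → 0xa → and [RR]
  rd@[11:9]=0x7 ⇒ R7
  rs@[8:6]=0x1 ⇒ R1
[04] ff fe → 0xfffe
  top 4b → 0xf → goto [J]
  imm@[11:0]=0xffe (s12→-2) ⇒ #-2

and R1, R7; goto #-2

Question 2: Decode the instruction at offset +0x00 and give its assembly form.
sbi #49, R1

@+00  big-endian(52 31) = 0x5231
  top 4b → 0x5 → sbi [RI]
  rd: (w>>9)&0x7=0x1 → R1
  imm: (w>>0)&0x1ff=0x31 → #49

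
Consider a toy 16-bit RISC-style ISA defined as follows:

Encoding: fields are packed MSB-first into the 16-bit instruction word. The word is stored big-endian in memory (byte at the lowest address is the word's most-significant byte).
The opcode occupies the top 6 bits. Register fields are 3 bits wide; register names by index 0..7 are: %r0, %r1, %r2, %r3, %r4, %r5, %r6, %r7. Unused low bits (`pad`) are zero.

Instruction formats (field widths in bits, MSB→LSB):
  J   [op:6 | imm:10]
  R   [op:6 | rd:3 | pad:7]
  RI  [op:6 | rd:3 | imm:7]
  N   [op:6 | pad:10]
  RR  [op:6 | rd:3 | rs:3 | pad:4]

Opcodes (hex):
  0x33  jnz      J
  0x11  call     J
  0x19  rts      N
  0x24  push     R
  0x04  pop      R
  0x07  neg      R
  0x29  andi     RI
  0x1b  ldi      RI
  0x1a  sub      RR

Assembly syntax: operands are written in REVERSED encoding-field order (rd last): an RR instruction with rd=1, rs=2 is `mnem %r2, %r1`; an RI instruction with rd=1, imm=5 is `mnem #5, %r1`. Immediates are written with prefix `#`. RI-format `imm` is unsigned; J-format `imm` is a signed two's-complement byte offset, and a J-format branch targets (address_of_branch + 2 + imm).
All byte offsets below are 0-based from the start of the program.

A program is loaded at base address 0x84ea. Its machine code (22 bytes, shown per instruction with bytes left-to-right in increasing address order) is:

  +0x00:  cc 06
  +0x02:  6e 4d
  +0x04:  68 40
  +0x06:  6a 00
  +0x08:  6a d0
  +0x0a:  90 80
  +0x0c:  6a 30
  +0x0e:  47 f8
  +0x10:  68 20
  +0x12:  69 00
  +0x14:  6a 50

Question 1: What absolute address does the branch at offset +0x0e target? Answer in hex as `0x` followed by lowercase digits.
[0e] 47 f8 → 0x47f8
  op=0x47f8>>10=0x11 ⇒ call (J)
  imm@[9:0]=0x3f8 (s10→-8) ⇒ #-8
  target = base 0x84ea + off 0x0e + 2 + imm -8 = 0x84f2

0x84f2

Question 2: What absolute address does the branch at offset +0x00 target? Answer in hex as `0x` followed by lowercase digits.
@+00  big-endian(cc 06) = 0xcc06
  opcode bits[15:10]=0x33: jnz/J
  [9:0] imm=6 = #6
  target = base 0x84ea + off 0x00 + 2 + imm 6 = 0x84f2

0x84f2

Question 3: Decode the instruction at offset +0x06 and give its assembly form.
off 0x06: read 6a 00 as big → 0x6a00
  opcode bits[15:10]=0x1a: sub/RR
  [9:7] rd=4 = %r4
  [6:4] rs=0 = %r0

sub %r0, %r4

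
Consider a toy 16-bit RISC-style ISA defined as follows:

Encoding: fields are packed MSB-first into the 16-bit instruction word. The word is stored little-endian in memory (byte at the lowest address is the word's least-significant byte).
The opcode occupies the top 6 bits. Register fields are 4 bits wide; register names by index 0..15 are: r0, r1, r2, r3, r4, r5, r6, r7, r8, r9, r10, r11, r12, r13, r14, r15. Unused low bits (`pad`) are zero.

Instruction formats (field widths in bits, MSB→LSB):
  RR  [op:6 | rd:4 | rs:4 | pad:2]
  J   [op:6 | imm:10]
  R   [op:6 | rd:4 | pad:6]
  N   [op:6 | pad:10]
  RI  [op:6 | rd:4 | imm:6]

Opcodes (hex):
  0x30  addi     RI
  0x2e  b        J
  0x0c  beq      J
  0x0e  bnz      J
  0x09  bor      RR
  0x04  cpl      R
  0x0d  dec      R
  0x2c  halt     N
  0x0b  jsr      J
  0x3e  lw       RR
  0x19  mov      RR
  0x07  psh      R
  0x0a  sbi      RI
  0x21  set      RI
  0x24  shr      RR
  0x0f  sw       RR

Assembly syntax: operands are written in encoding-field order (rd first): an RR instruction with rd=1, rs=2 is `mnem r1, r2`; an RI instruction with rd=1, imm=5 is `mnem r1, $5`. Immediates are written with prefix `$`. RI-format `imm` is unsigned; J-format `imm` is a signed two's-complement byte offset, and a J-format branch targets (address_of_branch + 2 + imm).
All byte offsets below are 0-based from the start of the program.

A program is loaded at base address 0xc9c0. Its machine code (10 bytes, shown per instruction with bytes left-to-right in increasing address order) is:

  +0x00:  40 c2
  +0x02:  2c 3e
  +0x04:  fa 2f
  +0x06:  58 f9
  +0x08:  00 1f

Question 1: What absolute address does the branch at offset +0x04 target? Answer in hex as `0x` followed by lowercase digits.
off 0x04: read fa 2f as little → 0x2ffa
  op=0x2ffa>>10=0xb ⇒ jsr (J)
  [9:0] imm=1018 (s10→-6) = $-6
  target = base 0xc9c0 + off 0x04 + 2 + imm -6 = 0xc9c0

0xc9c0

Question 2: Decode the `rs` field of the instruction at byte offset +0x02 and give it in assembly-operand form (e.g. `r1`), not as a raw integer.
r11

[02] 2c 3e → 0x3e2c
  op=0x3e2c>>10=0xf ⇒ sw (RR)
  rd@[9:6]=0x8 ⇒ r8
  rs@[5:2]=0xb ⇒ r11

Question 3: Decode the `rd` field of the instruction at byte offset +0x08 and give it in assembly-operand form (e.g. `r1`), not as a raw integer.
[08] 00 1f → 0x1f00
  opcode bits[15:10]=0x7: psh/R
  rd@[9:6]=0xc ⇒ r12

r12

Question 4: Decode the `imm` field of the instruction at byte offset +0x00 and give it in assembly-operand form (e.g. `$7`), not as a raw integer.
@+00  little-endian(40 c2) = 0xc240
  op=0xc240>>10=0x30 ⇒ addi (RI)
  rd: (w>>6)&0xf=0x9 → r9
  imm: (w>>0)&0x3f=0x0 → $0

$0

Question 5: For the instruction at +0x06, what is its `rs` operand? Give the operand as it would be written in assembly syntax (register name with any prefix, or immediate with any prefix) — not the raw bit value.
[06] 58 f9 → 0xf958
  top 6b → 0x3e → lw [RR]
  rd: (w>>6)&0xf=0x5 → r5
  rs: (w>>2)&0xf=0x6 → r6

r6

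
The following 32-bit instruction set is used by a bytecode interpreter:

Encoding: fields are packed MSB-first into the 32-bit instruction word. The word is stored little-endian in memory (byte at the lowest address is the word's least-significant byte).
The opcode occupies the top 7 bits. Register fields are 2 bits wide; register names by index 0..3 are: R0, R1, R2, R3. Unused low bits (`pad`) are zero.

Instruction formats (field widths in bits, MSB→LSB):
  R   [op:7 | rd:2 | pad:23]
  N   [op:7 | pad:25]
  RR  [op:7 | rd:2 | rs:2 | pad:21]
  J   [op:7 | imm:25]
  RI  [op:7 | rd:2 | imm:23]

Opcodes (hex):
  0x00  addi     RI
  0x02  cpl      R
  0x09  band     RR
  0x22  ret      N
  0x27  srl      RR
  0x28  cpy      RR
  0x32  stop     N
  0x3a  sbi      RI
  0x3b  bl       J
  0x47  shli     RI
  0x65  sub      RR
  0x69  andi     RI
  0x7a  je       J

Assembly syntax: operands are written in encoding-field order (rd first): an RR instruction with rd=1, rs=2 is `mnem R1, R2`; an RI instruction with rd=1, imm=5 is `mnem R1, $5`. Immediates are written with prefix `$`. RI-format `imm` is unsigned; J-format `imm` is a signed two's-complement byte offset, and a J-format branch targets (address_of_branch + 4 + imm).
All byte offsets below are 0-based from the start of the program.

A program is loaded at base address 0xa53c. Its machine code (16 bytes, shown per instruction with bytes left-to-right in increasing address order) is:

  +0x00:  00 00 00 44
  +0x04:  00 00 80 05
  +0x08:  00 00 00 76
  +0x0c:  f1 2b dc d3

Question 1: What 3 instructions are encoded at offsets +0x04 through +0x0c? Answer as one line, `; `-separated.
cpl R3; bl $0; andi R3, $6040561

off 0x04: read 00 00 80 05 as little → 0x05800000
  op=0x05800000>>25=0x2 ⇒ cpl (R)
  rd: (w>>23)&0x3=0x3 → R3
off 0x08: read 00 00 00 76 as little → 0x76000000
  op=0x76000000>>25=0x3b ⇒ bl (J)
  imm: (w>>0)&0x1ffffff=0x0 → $0
off 0x0c: read f1 2b dc d3 as little → 0xd3dc2bf1
  op=0xd3dc2bf1>>25=0x69 ⇒ andi (RI)
  rd: (w>>23)&0x3=0x3 → R3
  imm: (w>>0)&0x7fffff=0x5c2bf1 → $6040561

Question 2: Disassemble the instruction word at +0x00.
ret

@+00  little-endian(00 00 00 44) = 0x44000000
  top 7b → 0x22 → ret [N]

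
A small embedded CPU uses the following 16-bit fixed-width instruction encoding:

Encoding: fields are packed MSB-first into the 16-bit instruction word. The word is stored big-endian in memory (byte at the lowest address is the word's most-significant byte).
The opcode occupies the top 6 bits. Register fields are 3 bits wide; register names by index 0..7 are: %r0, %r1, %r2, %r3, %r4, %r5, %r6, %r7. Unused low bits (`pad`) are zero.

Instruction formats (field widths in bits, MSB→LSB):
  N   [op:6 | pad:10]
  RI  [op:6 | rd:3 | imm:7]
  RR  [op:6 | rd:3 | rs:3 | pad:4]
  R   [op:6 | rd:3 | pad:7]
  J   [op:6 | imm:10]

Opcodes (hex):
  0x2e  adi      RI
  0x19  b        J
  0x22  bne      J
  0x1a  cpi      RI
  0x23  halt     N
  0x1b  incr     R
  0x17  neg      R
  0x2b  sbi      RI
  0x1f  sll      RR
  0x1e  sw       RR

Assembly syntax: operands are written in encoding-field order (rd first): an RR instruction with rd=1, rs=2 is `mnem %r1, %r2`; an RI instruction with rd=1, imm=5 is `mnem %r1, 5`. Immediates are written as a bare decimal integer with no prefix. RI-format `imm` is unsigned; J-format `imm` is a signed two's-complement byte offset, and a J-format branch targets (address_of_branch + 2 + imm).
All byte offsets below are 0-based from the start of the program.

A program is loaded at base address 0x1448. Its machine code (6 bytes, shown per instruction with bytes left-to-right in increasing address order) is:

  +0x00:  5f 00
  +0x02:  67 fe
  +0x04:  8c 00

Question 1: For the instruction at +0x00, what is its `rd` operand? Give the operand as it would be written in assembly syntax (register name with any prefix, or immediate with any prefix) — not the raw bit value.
off 0x00: read 5f 00 as big → 0x5f00
  opcode bits[15:10]=0x17: neg/R
  rd: (w>>7)&0x7=0x6 → %r6

%r6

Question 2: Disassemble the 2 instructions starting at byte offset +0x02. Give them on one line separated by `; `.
@+02  big-endian(67 fe) = 0x67fe
  op=0x67fe>>10=0x19 ⇒ b (J)
  [9:0] imm=1022 (s10→-2) = -2
@+04  big-endian(8c 00) = 0x8c00
  op=0x8c00>>10=0x23 ⇒ halt (N)

b -2; halt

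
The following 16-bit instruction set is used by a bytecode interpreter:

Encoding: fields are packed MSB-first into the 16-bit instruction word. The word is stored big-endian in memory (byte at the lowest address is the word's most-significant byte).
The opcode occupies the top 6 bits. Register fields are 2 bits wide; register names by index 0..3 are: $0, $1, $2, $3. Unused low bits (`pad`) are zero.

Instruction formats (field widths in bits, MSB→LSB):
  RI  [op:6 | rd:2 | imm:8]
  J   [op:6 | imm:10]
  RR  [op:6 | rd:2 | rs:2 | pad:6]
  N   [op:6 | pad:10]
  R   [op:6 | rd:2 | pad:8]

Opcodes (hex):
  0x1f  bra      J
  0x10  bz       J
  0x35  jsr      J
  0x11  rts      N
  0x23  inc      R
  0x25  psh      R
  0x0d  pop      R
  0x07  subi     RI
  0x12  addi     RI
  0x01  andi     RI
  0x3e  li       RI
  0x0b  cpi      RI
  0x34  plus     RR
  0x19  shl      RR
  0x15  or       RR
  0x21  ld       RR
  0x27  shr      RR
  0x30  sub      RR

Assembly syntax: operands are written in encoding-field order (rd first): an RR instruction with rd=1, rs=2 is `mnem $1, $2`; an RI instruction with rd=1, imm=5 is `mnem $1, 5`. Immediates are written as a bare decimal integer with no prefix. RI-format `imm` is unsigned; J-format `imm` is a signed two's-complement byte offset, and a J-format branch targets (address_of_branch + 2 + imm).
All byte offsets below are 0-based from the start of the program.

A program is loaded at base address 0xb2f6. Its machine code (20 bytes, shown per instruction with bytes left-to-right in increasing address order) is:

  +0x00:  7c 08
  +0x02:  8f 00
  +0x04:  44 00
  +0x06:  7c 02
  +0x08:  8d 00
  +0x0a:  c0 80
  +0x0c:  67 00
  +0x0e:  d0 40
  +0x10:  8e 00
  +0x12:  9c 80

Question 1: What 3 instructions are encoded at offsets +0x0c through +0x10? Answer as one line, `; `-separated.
[0c] 67 00 → 0x6700
  op=0x6700>>10=0x19 ⇒ shl (RR)
  rd@[9:8]=0x3 ⇒ $3
  rs@[7:6]=0x0 ⇒ $0
[0e] d0 40 → 0xd040
  op=0xd040>>10=0x34 ⇒ plus (RR)
  rd@[9:8]=0x0 ⇒ $0
  rs@[7:6]=0x1 ⇒ $1
[10] 8e 00 → 0x8e00
  op=0x8e00>>10=0x23 ⇒ inc (R)
  rd@[9:8]=0x2 ⇒ $2

shl $3, $0; plus $0, $1; inc $2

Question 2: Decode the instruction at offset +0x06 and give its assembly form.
@+06  big-endian(7c 02) = 0x7c02
  opcode bits[15:10]=0x1f: bra/J
  imm@[9:0]=0x2 ⇒ 2

bra 2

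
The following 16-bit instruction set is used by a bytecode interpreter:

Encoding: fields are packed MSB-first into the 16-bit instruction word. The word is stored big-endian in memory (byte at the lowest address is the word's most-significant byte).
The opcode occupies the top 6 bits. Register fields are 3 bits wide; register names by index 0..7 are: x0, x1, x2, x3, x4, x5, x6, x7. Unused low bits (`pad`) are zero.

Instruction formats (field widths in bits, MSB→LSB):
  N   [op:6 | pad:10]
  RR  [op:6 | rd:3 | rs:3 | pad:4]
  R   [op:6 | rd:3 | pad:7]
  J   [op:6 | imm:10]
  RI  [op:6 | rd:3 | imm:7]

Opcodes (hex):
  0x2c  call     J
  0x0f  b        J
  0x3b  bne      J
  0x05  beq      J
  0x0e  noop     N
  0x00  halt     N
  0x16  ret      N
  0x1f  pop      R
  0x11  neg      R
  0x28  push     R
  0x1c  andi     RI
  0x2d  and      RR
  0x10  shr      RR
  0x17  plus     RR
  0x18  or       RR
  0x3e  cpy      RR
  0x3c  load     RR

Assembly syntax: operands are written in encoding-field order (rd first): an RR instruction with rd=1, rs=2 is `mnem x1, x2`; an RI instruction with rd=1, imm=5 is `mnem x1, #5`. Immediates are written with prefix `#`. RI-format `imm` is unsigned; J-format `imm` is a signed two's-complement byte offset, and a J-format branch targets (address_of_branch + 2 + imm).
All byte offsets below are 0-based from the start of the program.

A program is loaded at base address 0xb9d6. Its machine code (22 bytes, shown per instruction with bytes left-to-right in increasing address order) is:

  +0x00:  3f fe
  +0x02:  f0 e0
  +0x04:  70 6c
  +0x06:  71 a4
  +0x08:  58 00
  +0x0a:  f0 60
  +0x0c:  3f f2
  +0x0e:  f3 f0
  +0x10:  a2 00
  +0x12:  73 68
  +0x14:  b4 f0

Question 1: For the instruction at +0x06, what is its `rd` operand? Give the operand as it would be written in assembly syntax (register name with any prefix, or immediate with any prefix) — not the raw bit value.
@+06  big-endian(71 a4) = 0x71a4
  opcode bits[15:10]=0x1c: andi/RI
  rd@[9:7]=0x3 ⇒ x3
  imm@[6:0]=0x24 ⇒ #36

x3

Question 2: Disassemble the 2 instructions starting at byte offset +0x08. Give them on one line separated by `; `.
ret; load x0, x6

+0x08: 58 00 ⇒ word 0x5800 (big)
  opcode bits[15:10]=0x16: ret/N
+0x0a: f0 60 ⇒ word 0xf060 (big)
  opcode bits[15:10]=0x3c: load/RR
  rd: (w>>7)&0x7=0x0 → x0
  rs: (w>>4)&0x7=0x6 → x6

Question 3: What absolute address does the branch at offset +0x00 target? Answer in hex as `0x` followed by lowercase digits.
[00] 3f fe → 0x3ffe
  top 6b → 0xf → b [J]
  imm: (w>>0)&0x3ff=0x3fe (s10→-2) → #-2
  target = base 0xb9d6 + off 0x00 + 2 + imm -2 = 0xb9d6

0xb9d6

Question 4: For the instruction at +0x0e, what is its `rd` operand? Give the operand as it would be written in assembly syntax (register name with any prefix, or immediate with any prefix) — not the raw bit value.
x7

off 0x0e: read f3 f0 as big → 0xf3f0
  opcode bits[15:10]=0x3c: load/RR
  rd: (w>>7)&0x7=0x7 → x7
  rs: (w>>4)&0x7=0x7 → x7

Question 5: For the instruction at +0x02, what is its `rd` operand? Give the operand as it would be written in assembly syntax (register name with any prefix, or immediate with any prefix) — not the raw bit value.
off 0x02: read f0 e0 as big → 0xf0e0
  top 6b → 0x3c → load [RR]
  [9:7] rd=1 = x1
  [6:4] rs=6 = x6

x1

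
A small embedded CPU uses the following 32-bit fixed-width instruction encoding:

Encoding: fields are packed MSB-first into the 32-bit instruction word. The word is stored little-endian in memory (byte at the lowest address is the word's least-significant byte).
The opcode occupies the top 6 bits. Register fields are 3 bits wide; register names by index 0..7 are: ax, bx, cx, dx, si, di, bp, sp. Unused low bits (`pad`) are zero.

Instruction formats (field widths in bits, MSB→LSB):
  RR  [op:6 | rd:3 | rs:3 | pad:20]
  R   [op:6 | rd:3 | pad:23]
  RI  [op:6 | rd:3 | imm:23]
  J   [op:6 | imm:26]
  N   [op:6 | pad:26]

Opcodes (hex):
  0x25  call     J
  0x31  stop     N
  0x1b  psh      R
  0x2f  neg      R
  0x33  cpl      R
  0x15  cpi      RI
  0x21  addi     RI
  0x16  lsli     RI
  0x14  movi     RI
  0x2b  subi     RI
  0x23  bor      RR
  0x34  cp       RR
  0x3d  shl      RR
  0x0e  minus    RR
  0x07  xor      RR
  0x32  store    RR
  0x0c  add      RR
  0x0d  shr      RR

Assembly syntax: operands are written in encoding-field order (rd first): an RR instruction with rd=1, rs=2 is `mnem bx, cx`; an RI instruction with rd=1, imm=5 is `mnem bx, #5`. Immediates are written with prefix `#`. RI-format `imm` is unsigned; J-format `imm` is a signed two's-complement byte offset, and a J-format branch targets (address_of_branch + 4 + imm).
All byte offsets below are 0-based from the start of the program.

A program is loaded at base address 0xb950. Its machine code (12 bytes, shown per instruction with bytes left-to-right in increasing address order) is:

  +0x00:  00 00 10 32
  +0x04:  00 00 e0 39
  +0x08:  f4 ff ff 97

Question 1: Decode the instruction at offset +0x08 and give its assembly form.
call #-12

@+08  little-endian(f4 ff ff 97) = 0x97fffff4
  op=0x97fffff4>>26=0x25 ⇒ call (J)
  [25:0] imm=67108852 (s26→-12) = #-12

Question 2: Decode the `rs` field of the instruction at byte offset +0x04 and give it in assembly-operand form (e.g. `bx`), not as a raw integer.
bp

@+04  little-endian(00 00 e0 39) = 0x39e00000
  top 6b → 0xe → minus [RR]
  rd@[25:23]=0x3 ⇒ dx
  rs@[22:20]=0x6 ⇒ bp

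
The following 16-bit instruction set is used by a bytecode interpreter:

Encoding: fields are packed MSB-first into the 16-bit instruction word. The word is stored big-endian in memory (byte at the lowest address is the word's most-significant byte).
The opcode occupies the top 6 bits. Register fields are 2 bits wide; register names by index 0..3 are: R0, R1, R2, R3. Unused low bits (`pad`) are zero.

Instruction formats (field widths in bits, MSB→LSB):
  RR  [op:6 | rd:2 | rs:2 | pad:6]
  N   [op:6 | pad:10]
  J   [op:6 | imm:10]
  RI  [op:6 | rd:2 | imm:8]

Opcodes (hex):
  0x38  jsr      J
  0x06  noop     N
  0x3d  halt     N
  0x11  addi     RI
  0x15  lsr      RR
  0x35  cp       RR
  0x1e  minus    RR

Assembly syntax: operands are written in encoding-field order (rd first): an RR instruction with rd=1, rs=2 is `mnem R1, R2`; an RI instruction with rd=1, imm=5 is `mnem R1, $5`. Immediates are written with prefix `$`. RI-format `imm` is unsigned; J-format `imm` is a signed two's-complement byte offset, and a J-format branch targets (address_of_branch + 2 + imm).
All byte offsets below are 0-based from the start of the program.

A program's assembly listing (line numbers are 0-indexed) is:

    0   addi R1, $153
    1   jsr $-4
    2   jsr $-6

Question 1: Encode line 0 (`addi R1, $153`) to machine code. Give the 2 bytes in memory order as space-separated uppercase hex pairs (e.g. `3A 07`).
0. addi fields op=0x11:6|rd=1:2|imm=153:8 → word 4599h → 45 99

45 99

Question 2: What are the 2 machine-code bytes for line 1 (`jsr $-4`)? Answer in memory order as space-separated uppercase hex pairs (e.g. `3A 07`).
L1: jsr op=0x38:6|imm=-4:10 ⇒ 0xe3fc ⇒ big e3 fc

E3 FC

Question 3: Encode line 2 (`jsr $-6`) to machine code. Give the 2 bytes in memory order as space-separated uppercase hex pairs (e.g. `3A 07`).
E3 FA

L2: jsr op=0x38:6|imm=-6:10 ⇒ 0xe3fa ⇒ big e3 fa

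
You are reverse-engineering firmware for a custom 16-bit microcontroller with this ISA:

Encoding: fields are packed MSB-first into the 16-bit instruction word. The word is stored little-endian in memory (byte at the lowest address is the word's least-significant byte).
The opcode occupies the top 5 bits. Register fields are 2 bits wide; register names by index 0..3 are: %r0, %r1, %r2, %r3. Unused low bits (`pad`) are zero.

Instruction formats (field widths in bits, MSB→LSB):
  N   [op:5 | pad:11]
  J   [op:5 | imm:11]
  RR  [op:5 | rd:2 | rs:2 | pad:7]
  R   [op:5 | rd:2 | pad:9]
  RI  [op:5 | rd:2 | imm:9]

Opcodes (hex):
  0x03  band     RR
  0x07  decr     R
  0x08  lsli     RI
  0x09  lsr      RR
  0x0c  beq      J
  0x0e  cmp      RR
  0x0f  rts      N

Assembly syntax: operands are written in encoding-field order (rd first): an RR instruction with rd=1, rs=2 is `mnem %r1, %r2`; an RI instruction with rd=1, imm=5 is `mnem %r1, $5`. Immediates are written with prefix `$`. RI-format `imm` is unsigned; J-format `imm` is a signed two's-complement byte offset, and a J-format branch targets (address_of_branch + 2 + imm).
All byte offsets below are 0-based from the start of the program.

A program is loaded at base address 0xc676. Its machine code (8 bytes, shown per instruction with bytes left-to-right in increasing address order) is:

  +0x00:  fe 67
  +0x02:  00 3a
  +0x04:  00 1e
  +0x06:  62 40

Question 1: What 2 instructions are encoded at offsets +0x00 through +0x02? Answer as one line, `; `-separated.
beq $-2; decr %r1

@+00  little-endian(fe 67) = 0x67fe
  top 5b → 0xc → beq [J]
  imm@[10:0]=0x7fe (s11→-2) ⇒ $-2
@+02  little-endian(00 3a) = 0x3a00
  top 5b → 0x7 → decr [R]
  rd@[10:9]=0x1 ⇒ %r1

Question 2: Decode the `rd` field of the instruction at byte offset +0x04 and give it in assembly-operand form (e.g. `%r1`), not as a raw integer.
%r3

[04] 00 1e → 0x1e00
  top 5b → 0x3 → band [RR]
  rd@[10:9]=0x3 ⇒ %r3
  rs@[8:7]=0x0 ⇒ %r0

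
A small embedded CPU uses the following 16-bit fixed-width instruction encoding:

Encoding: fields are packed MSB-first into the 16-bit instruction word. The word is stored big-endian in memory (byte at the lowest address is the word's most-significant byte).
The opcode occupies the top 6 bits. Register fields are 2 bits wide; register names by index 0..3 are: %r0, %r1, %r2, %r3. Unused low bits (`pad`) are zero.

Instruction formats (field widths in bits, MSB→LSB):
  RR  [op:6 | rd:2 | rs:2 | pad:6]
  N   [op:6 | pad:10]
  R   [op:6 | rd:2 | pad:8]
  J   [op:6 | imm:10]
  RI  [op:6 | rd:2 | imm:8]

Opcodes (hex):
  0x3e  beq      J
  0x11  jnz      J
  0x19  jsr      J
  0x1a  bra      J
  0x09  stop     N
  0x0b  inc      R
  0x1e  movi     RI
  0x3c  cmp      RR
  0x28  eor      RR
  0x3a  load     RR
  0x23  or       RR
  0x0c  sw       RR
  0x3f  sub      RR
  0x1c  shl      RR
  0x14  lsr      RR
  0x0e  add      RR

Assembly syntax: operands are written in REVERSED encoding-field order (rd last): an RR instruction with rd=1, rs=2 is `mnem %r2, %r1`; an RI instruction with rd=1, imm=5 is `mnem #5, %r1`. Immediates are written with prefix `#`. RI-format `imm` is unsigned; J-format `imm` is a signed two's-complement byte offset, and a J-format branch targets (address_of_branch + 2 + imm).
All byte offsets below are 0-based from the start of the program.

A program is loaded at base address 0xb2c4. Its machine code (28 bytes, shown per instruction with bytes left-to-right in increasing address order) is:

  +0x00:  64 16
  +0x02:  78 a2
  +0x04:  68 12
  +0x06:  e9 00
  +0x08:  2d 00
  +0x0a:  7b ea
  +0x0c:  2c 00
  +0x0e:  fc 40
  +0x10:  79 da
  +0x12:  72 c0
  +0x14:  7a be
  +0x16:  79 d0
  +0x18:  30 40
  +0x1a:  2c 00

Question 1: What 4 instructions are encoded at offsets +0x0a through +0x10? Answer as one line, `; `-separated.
movi #234, %r3; inc %r0; sub %r1, %r0; movi #218, %r1

[0a] 7b ea → 0x7bea
  opcode bits[15:10]=0x1e: movi/RI
  rd: (w>>8)&0x3=0x3 → %r3
  imm: (w>>0)&0xff=0xea → #234
[0c] 2c 00 → 0x2c00
  opcode bits[15:10]=0xb: inc/R
  rd: (w>>8)&0x3=0x0 → %r0
[0e] fc 40 → 0xfc40
  opcode bits[15:10]=0x3f: sub/RR
  rd: (w>>8)&0x3=0x0 → %r0
  rs: (w>>6)&0x3=0x1 → %r1
[10] 79 da → 0x79da
  opcode bits[15:10]=0x1e: movi/RI
  rd: (w>>8)&0x3=0x1 → %r1
  imm: (w>>0)&0xff=0xda → #218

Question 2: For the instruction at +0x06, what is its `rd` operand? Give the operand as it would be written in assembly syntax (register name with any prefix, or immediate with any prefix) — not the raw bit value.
%r1

off 0x06: read e9 00 as big → 0xe900
  op=0xe900>>10=0x3a ⇒ load (RR)
  [9:8] rd=1 = %r1
  [7:6] rs=0 = %r0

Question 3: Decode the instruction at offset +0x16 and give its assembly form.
+0x16: 79 d0 ⇒ word 0x79d0 (big)
  opcode bits[15:10]=0x1e: movi/RI
  rd: (w>>8)&0x3=0x1 → %r1
  imm: (w>>0)&0xff=0xd0 → #208

movi #208, %r1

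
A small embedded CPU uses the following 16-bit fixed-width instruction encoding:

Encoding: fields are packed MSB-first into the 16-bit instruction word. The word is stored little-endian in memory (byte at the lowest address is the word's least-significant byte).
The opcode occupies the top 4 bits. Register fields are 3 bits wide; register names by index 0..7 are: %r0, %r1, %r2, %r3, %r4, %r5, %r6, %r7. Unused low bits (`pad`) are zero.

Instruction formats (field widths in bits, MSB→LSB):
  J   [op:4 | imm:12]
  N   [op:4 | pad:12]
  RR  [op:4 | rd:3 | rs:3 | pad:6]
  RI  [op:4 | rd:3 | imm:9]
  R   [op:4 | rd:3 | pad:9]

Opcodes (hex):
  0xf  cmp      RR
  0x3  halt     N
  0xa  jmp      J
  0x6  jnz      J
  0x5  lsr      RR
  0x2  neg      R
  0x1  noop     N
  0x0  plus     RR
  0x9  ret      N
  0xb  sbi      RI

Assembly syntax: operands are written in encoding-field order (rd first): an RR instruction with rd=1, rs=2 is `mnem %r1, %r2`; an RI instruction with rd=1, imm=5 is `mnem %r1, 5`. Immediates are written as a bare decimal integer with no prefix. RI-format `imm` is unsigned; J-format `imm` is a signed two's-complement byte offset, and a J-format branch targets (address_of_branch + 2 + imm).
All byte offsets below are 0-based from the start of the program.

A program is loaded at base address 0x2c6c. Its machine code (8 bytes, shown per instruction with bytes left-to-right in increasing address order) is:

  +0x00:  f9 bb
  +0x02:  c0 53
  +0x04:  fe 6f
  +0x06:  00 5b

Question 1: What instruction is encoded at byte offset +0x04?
jnz -2

off 0x04: read fe 6f as little → 0x6ffe
  op=0x6ffe>>12=0x6 ⇒ jnz (J)
  [11:0] imm=4094 (s12→-2) = -2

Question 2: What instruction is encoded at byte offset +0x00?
sbi %r5, 505

[00] f9 bb → 0xbbf9
  op=0xbbf9>>12=0xb ⇒ sbi (RI)
  rd: (w>>9)&0x7=0x5 → %r5
  imm: (w>>0)&0x1ff=0x1f9 → 505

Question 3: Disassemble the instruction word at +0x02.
@+02  little-endian(c0 53) = 0x53c0
  top 4b → 0x5 → lsr [RR]
  rd: (w>>9)&0x7=0x1 → %r1
  rs: (w>>6)&0x7=0x7 → %r7

lsr %r1, %r7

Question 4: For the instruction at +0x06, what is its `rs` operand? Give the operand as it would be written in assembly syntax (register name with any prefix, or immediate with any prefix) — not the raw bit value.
%r4

+0x06: 00 5b ⇒ word 0x5b00 (little)
  top 4b → 0x5 → lsr [RR]
  rd@[11:9]=0x5 ⇒ %r5
  rs@[8:6]=0x4 ⇒ %r4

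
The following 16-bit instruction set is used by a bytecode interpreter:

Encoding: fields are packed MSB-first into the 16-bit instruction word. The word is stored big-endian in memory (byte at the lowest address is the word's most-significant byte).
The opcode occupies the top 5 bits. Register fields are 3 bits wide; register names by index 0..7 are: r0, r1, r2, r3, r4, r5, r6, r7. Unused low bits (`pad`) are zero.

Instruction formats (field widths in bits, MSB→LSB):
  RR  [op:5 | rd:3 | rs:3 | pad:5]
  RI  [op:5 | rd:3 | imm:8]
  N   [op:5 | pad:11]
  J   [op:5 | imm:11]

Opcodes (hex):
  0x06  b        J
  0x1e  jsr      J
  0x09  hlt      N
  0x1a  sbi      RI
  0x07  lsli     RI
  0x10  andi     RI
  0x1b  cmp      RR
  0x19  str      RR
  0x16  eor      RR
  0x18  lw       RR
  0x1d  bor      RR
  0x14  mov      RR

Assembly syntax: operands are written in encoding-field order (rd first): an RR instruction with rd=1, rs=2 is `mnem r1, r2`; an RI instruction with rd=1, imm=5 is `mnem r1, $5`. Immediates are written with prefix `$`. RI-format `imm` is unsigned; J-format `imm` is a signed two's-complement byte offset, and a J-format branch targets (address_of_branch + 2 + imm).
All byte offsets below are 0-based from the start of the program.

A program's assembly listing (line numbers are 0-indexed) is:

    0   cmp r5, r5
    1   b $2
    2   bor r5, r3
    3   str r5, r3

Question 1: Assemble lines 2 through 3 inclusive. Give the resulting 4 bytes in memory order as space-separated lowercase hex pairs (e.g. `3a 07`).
line 2 (bor): pack op=0x1d:5|rd=5:3|rs=3:3|pad=0:5 = 0xed60; big→ ed 60
line 3 (str): pack op=0x19:5|rd=5:3|rs=3:3|pad=0:5 = 0xcd60; big→ cd 60

ed 60 cd 60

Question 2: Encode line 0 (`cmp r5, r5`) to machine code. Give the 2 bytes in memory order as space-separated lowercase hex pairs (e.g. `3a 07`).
dd a0

line 0 (cmp): pack op=0x1b:5|rd=5:3|rs=5:3|pad=0:5 = 0xdda0; big→ dd a0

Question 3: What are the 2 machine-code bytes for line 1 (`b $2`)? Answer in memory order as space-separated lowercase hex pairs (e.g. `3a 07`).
1. b fields op=0x6:5|imm=2:11 → word 3002h → 30 02

30 02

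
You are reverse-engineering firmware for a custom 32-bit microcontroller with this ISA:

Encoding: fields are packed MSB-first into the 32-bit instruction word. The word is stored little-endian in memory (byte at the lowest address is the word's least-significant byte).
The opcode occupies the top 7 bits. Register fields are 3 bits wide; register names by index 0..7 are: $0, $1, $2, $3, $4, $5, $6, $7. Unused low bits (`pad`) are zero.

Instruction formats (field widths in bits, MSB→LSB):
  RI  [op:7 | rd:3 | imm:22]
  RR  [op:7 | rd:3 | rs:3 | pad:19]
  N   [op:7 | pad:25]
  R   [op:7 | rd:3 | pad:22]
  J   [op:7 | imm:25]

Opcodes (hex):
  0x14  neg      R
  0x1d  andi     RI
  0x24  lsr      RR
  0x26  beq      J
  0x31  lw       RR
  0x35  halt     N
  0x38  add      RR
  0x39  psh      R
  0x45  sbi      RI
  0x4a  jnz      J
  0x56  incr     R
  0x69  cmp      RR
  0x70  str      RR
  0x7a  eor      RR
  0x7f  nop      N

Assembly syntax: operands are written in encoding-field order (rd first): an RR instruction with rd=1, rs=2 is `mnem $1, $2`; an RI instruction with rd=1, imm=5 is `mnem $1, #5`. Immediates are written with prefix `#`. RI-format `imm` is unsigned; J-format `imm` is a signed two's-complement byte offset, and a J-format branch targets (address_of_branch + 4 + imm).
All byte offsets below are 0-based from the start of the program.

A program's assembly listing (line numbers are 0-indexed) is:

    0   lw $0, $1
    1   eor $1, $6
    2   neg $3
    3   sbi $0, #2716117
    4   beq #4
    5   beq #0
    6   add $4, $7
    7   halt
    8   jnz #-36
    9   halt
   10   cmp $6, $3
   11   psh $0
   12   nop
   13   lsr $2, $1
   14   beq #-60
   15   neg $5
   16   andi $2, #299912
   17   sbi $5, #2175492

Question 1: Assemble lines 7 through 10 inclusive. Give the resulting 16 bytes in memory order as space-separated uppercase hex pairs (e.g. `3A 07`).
line 7 (halt): pack op=0x35:7|pad=0:25 = 0x6a000000; little→ 00 00 00 6a
line 8 (jnz): pack op=0x4a:7|imm=-36:25 = 0x95ffffdc; little→ dc ff ff 95
line 9 (halt): pack op=0x35:7|pad=0:25 = 0x6a000000; little→ 00 00 00 6a
line 10 (cmp): pack op=0x69:7|rd=6:3|rs=3:3|pad=0:19 = 0xd3980000; little→ 00 00 98 d3

00 00 00 6A DC FF FF 95 00 00 00 6A 00 00 98 D3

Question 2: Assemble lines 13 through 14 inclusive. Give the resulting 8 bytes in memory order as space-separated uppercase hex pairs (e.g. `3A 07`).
00 00 88 48 C4 FF FF 4D

L13: lsr op=0x24:7|rd=2:3|rs=1:3|pad=0:19 ⇒ 0x48880000 ⇒ little 00 00 88 48
L14: beq op=0x26:7|imm=-60:25 ⇒ 0x4dffffc4 ⇒ little c4 ff ff 4d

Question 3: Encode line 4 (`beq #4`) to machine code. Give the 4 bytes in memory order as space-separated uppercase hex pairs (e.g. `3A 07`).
line 4 (beq): pack op=0x26:7|imm=4:25 = 0x4c000004; little→ 04 00 00 4c

04 00 00 4C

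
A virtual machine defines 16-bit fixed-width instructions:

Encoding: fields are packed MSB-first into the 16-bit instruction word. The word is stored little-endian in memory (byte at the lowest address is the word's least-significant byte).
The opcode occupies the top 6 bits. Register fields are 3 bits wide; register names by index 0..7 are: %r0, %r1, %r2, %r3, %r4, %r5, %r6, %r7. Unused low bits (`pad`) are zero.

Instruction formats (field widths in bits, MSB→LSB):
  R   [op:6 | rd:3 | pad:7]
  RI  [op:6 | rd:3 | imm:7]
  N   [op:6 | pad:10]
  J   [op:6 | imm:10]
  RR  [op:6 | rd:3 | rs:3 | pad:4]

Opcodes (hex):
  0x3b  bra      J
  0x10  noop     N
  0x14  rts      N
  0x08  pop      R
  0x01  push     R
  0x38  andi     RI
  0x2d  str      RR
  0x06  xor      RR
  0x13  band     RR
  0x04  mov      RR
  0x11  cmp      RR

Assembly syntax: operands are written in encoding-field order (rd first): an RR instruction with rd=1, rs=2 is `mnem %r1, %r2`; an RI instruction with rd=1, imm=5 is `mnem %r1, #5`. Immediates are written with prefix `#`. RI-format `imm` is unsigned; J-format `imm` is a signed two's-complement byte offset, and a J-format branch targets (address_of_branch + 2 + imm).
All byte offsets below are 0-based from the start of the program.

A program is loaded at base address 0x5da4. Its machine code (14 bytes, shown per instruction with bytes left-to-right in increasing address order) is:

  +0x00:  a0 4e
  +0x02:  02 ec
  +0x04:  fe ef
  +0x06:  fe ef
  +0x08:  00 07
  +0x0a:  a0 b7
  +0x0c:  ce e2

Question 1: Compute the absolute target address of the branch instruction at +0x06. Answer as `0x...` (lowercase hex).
off 0x06: read fe ef as little → 0xeffe
  op=0xeffe>>10=0x3b ⇒ bra (J)
  imm: (w>>0)&0x3ff=0x3fe (s10→-2) → #-2
  target = base 0x5da4 + off 0x06 + 2 + imm -2 = 0x5daa

0x5daa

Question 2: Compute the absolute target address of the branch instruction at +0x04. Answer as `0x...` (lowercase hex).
0x5da8

@+04  little-endian(fe ef) = 0xeffe
  top 6b → 0x3b → bra [J]
  imm@[9:0]=0x3fe (s10→-2) ⇒ #-2
  target = base 0x5da4 + off 0x04 + 2 + imm -2 = 0x5da8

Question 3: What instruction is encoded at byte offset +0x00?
[00] a0 4e → 0x4ea0
  top 6b → 0x13 → band [RR]
  [9:7] rd=5 = %r5
  [6:4] rs=2 = %r2

band %r5, %r2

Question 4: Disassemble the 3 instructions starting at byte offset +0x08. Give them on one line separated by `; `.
[08] 00 07 → 0x0700
  opcode bits[15:10]=0x1: push/R
  [9:7] rd=6 = %r6
[0a] a0 b7 → 0xb7a0
  opcode bits[15:10]=0x2d: str/RR
  [9:7] rd=7 = %r7
  [6:4] rs=2 = %r2
[0c] ce e2 → 0xe2ce
  opcode bits[15:10]=0x38: andi/RI
  [9:7] rd=5 = %r5
  [6:0] imm=78 = #78

push %r6; str %r7, %r2; andi %r5, #78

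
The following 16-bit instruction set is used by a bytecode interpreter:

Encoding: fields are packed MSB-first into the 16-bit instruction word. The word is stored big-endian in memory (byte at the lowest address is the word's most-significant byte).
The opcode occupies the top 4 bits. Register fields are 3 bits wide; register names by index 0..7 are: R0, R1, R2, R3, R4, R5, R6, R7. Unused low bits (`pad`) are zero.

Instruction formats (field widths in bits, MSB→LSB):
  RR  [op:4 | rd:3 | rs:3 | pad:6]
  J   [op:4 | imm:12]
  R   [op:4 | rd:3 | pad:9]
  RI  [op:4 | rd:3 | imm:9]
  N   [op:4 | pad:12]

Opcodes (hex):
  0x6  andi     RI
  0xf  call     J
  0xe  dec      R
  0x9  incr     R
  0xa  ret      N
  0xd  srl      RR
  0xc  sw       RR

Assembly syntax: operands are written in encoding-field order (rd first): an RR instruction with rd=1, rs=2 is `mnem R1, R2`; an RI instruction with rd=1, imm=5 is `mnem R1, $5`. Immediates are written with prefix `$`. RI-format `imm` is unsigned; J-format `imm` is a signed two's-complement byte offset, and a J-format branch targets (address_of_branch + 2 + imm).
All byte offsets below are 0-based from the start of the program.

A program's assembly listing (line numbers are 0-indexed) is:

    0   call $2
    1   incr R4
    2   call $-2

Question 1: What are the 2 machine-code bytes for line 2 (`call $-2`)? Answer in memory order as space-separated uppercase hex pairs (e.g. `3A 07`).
FF FE

line 2 (call): pack op=0xf:4|imm=-2:12 = 0xfffe; big→ ff fe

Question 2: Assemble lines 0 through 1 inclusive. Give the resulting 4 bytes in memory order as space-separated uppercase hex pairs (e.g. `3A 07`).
F0 02 98 00

0. call fields op=0xf:4|imm=2:12 → word f002h → f0 02
1. incr fields op=0x9:4|rd=4:3|pad=0:9 → word 9800h → 98 00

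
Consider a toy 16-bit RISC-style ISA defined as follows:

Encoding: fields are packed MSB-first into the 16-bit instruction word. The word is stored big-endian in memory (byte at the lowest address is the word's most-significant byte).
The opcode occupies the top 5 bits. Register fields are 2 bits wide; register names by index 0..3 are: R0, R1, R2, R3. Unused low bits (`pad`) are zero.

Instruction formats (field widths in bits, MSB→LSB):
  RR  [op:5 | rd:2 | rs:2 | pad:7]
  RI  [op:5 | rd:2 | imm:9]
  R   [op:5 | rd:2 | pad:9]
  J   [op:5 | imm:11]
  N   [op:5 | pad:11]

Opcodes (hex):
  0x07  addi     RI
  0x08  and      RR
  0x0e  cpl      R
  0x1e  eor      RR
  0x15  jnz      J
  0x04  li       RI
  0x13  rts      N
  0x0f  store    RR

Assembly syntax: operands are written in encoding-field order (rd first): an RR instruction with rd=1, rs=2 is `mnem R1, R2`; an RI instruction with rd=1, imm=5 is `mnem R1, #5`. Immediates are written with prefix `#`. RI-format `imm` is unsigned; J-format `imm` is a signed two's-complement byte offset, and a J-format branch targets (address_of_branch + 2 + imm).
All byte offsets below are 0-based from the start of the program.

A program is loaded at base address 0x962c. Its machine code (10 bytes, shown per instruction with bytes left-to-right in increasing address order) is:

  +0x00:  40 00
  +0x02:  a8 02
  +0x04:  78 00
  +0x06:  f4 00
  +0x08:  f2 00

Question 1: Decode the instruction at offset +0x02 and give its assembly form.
jnz #2

[02] a8 02 → 0xa802
  top 5b → 0x15 → jnz [J]
  [10:0] imm=2 = #2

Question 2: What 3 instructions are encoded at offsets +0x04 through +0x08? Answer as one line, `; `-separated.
store R0, R0; eor R2, R0; eor R1, R0

[04] 78 00 → 0x7800
  top 5b → 0xf → store [RR]
  rd: (w>>9)&0x3=0x0 → R0
  rs: (w>>7)&0x3=0x0 → R0
[06] f4 00 → 0xf400
  top 5b → 0x1e → eor [RR]
  rd: (w>>9)&0x3=0x2 → R2
  rs: (w>>7)&0x3=0x0 → R0
[08] f2 00 → 0xf200
  top 5b → 0x1e → eor [RR]
  rd: (w>>9)&0x3=0x1 → R1
  rs: (w>>7)&0x3=0x0 → R0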